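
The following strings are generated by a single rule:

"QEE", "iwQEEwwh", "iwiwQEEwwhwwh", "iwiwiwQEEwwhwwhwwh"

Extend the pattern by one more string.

iwiwiwiwQEEwwhwwhwwhwwh

Every step adds iw to the front and wwh to the end of the previous string.
One more step from iwiwiwQEEwwhwwhwwh gives the answer.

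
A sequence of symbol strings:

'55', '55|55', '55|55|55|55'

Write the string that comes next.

Each string is two copies of the previous one joined by '|'.
Doubling 55|55|55|55 with '|' between the halves:

55|55|55|55|55|55|55|55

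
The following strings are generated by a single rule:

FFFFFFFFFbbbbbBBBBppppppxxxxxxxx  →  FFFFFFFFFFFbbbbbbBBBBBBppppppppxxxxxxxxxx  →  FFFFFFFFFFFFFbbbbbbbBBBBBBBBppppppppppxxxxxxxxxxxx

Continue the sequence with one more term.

The n-th term is 2n+3 F's then n+2 b's then 2n-2 B's then 2n p's then 2n+2 x's, where the shown terms are n = 3, 4, 5.
Setting n = 6 gives 15, 8, 10, 12, 14 characters in each block.

FFFFFFFFFFFFFFFbbbbbbbbBBBBBBBBBBppppppppppppxxxxxxxxxxxxxx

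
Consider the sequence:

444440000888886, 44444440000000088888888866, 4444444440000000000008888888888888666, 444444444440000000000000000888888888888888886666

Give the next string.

Term n consists of 2n+3 4's, followed by 4n 0's, followed by 4n+1 8's, followed by n 6's (n = 1, 2, …).
Setting n = 5 gives 13, 20, 21, 5 characters in each block.

44444444444440000000000000000000088888888888888888888866666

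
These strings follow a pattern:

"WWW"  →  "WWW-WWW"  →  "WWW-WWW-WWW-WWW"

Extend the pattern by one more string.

Each string is two copies of the previous one joined by '-'.
Doubling WWW-WWW-WWW-WWW with '-' between the halves:

WWW-WWW-WWW-WWW-WWW-WWW-WWW-WWW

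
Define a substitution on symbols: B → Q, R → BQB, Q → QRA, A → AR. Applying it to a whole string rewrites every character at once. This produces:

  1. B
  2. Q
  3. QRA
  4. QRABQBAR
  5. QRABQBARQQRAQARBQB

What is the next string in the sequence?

φ(QRABQBARQQRAQARBQB) expands symbol-by-symbol to QRA BQB AR Q QRA Q AR BQB QRA QRA BQB AR QRA AR BQB Q QRA Q; joining the 18 pieces gives the next term.

QRABQBARQQRAQARBQBQRAQRABQBARQRAARBQBQQRAQ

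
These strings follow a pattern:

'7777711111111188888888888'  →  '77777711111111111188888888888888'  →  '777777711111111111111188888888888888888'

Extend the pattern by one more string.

7777777711111111111111111188888888888888888888

Reading off run lengths: 7 runs 5, 6, 7; 1 runs 9, 12, 15; 8 runs 11, 14, 17 — each is linear in n, where the shown terms are n = 3, 4, 5.
At n = 6 the blocks have lengths 8, 18, 20.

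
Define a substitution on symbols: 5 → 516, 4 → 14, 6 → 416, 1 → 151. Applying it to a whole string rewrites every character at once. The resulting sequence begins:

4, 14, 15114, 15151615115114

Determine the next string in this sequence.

15151615151615141615151615115151615115114

Replace each of the 14 characters of 15151615115114 in place — 151 516 151 516 151 416 151 516 151 151 516 151 151 14 — and concatenate.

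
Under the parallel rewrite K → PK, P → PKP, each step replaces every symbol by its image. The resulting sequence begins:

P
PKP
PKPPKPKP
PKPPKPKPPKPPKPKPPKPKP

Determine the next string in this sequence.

φ(PKPPKPKPPKPPKPKPPKPKP) expands symbol-by-symbol to PKP PK PKP PKP PK PKP PK PKP PKP PK PKP PKP PK PKP PK PKP PKP PK PKP PK PKP; joining the 21 pieces gives the next term.

PKPPKPKPPKPPKPKPPKPKPPKPPKPKPPKPPKPKPPKPKPPKPPKPKPPKPKP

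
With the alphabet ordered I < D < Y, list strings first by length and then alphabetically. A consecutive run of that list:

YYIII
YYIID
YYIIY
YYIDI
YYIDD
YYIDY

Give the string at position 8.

YYIYD

Stepping forward 2 times from YYIDY: YYIDY → YYIYI, then the target.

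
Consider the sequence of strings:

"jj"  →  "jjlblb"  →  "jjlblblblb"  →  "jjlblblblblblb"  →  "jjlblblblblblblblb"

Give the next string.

Each term is the previous one with lblb appended.
So the next term is jjlblblblblblblblb·lblb.

jjlblblblblblblblblblb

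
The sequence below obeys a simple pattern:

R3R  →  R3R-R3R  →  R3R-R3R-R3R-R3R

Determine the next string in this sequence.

R3R-R3R-R3R-R3R-R3R-R3R-R3R-R3R

Each string is two copies of the previous one joined by '-'.
So the next term is two copies of R3R-R3R-R3R-R3R with '-' between the halves.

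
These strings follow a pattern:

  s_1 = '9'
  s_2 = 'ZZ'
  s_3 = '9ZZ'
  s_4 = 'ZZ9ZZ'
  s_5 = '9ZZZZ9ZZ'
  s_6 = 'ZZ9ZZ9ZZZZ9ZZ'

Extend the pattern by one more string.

9ZZZZ9ZZZZ9ZZ9ZZZZ9ZZ

Each term (from the third on) is the two preceding terms concatenated in order: term 3 = 9·ZZ = 9ZZ.
So term 7 is 9ZZZZ9ZZ·ZZ9ZZ9ZZZZ9ZZ.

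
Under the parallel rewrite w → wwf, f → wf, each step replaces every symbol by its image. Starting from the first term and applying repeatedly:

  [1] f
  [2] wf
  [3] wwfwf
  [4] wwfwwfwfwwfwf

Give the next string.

wwfwwfwfwwfwwfwfwwfwfwwfwwfwfwwfwf

Applying the rule to each of the 13 symbols of wwfwwfwfwwfwf gives the pieces wwf wwf wf wwf wwf wf wwf wf wwf wwf wf wwf wf, which concatenate to the answer.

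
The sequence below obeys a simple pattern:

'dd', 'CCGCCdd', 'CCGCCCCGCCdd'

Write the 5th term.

Each term is the previous one with CCGCC prepended.
From CCGCCCCGCCdd, 2 further steps: CCGCCCCGCCdd → CCGCCCCGCCCCGCCdd → (answer).

CCGCCCCGCCCCGCCCCGCCdd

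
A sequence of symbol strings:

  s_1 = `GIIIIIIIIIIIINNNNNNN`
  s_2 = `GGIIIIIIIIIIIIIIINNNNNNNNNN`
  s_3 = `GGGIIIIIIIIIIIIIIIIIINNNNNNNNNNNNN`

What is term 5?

GGGGGIIIIIIIIIIIIIIIIIIIIIIIINNNNNNNNNNNNNNNNNNN

Each string has the form G^{n-2} I^{3n+3} N^{3n-2}, where the shown terms are n = 3, 4, 5.
At n = 7 the blocks have lengths 5, 24, 19.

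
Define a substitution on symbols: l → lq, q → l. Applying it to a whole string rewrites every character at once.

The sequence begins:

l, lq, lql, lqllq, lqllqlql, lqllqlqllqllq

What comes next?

Replace each of the 13 characters of lqllqlqllqllq in place — lq l lq lq l lq l lq lq l lq lq l — and concatenate.

lqllqlqllqllqlqllqlql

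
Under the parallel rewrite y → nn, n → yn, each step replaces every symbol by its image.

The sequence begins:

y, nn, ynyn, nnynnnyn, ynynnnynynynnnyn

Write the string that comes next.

Rewriting the 16 symbols of ynynnnynynynnnyn one by one yields nn yn nn yn yn yn nn yn nn yn nn yn yn yn nn yn; concatenated:

nnynnnynynynnnynnnynnnynynynnnyn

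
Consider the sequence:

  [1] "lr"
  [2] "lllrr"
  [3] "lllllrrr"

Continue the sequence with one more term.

lllllllrrrr

Reading off run lengths: l runs 1, 3, 5; r runs 1, 2, 3 — each is linear in n (n = 1, 2, …).
Setting n = 4 gives 7, 4 characters in each block.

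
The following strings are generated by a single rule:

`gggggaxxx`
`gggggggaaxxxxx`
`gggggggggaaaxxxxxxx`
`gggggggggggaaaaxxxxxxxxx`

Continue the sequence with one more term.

gggggggggggggaaaaaxxxxxxxxxxx

Term n consists of 2n+1 g's, followed by n-1 a's, followed by 2n-1 x's, where the shown terms are n = 2, 3, 4, 5.
Setting n = 6 gives 13, 5, 11 characters in each block.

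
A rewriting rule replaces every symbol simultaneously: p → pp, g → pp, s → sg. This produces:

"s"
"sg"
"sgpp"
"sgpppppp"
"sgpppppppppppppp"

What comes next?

sgpppppppppppppppppppppppppppppp

Replace each of the 16 characters of sgpppppppppppppp in place — sg pp pp pp pp pp pp pp pp pp pp pp pp pp pp pp — and concatenate.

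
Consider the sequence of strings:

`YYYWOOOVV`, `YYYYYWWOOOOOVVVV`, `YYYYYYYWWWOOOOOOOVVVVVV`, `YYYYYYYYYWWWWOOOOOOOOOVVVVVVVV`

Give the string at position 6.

YYYYYYYYYYYYYWWWWWWOOOOOOOOOOOOOVVVVVVVVVVVV

Reading off run lengths: Y runs 3, 5, 7, 9; W runs 1, 2, 3, 4; O runs 3, 5, 7, 9; V runs 2, 4, 6, 8 — each is linear in n (n = 1, 2, …).
For term 6, n = 6, so the run lengths are 13, 6, 13, 12.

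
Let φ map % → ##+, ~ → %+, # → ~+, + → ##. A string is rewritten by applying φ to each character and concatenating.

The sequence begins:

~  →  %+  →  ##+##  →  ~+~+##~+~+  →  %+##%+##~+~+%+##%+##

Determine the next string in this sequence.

##+##~+~+##+##~+~+%+##%+####+##~+~+##+##~+~+

φ(%+##%+##~+~+%+##%+##) expands symbol-by-symbol to ##+ ## ~+ ~+ ##+ ## ~+ ~+ %+ ## %+ ## ##+ ## ~+ ~+ ##+ ## ~+ ~+; joining the 20 pieces gives the next term.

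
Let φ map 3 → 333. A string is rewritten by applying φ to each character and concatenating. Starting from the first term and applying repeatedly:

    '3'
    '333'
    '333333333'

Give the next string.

Expanding 333333333: 3→333, 3→333, 3→333, 3→333, 3→333, 3→333, 3→333, 3→333, 3→333. Concatenated: 333 333 333 333 333 333 333 333 333.

333333333333333333333333333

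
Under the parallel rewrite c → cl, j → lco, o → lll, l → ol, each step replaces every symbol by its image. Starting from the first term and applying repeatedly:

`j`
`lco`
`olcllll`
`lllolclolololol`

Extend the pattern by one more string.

Applying the rule to each of the 15 symbols of lllolclolololol gives the pieces ol ol ol lll ol cl ol lll ol lll ol lll ol lll ol, which concatenate to the answer.

ololollllolclollllollllollllollllol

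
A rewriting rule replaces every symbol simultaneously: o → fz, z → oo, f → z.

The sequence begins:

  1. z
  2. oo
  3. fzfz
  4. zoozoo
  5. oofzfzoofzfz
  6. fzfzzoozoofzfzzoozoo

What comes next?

zoozoooofzfzoofzfzzoozoooofzfzoofzfz

Applying the rule to each of the 20 symbols of fzfzzoozoofzfzzoozoo gives the pieces z oo z oo oo fz fz oo fz fz z oo z oo oo fz fz oo fz fz, which concatenate to the answer.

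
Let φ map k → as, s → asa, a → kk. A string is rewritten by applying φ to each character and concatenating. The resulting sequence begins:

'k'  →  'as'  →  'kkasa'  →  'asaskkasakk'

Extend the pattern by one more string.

kkasakkasaasaskkasakkasas

Expanding asaskkasakk: a→kk, s→asa, a→kk, s→asa, k→as, k→as, a→kk, s→asa, a→kk, k→as, k→as. Concatenated: kk asa kk asa as as kk asa kk as as.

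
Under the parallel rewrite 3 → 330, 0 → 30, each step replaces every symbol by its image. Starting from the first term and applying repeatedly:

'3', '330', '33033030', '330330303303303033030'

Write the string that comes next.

3303303033033030330303303303033033030330303303303033030

Replace each of the 21 characters of 330330303303303033030 in place — 330 330 30 330 330 30 330 30 330 330 30 330 330 30 330 30 330 330 30 330 30 — and concatenate.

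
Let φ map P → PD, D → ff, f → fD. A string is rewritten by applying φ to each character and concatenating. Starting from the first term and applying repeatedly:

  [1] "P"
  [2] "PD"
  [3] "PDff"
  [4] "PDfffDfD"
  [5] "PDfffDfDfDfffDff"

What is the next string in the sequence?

PDfffDfDfDfffDfffDfffDfDfDfffDfD

Replace each of the 16 characters of PDfffDfDfDfffDff in place — PD ff fD fD fD ff fD ff fD ff fD fD fD ff fD fD — and concatenate.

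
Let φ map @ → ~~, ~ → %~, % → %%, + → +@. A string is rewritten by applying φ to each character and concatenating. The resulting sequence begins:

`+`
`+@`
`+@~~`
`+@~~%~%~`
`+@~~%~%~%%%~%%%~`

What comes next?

Replace each of the 16 characters of +@~~%~%~%%%~%%%~ in place — +@ ~~ %~ %~ %% %~ %% %~ %% %% %% %~ %% %% %% %~ — and concatenate.

+@~~%~%~%%%~%%%~%%%%%%%~%%%%%%%~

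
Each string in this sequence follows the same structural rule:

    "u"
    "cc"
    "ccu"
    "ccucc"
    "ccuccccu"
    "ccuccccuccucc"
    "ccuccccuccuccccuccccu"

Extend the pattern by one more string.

ccuccccuccuccccuccccuccuccccuccucc

Each term (from the third on) is the previous term followed by the one before it: term 3 = cc·u = ccu.
Continuing: ccuccccuccuccccuccccu · ccuccccuccucc gives term 8.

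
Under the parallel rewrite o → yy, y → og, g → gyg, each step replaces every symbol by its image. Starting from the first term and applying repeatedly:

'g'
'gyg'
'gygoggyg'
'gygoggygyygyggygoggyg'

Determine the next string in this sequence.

Rewriting the 21 symbols of gygoggygyygyggygoggyg one by one yields gyg og gyg yy gyg gyg og gyg og og gyg og gyg gyg og gyg yy gyg gyg og gyg; concatenated:

gygoggygyygyggygoggygogoggygoggyggygoggygyygyggygoggyg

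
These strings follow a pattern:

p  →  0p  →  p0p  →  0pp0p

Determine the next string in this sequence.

p0p0pp0p

This is a Fibonacci-style word recurrence s(k) = s(k−2)·s(k−1): e.g. p·0p = p0p.
So term 5 is p0p·0pp0p.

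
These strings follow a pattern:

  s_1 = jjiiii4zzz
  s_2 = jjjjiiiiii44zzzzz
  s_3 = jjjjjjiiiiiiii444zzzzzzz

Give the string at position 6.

jjjjjjjjjjjjiiiiiiiiiiiiii444444zzzzzzzzzzzzz

The n-th term is 2n j's then 2n+2 i's then n 4's then 2n+1 z's (n = 1, 2, …).
At n = 6 the blocks have lengths 12, 14, 6, 13.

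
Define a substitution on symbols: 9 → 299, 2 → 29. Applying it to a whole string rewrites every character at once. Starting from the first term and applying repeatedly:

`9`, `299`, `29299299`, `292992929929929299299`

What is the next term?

Applying the rule to each of the 21 symbols of 292992929929929299299 gives the pieces 29 299 29 299 299 29 299 29 299 299 29 299 299 29 299 29 299 299 29 299 299, which concatenate to the answer.

2929929299299292992929929929299299292992929929929299299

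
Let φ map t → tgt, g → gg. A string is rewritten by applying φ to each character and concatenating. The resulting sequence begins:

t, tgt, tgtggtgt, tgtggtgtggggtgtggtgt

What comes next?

Rewriting the 20 symbols of tgtggtgtggggtgtggtgt one by one yields tgt gg tgt gg gg tgt gg tgt gg gg gg gg tgt gg tgt gg gg tgt gg tgt; concatenated:

tgtggtgtggggtgtggtgtggggggggtgtggtgtggggtgtggtgt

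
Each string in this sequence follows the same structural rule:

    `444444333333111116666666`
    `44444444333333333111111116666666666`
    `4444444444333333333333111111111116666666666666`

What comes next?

Reading off run lengths: 4 runs 6, 8, 10; 3 runs 6, 9, 12; 1 runs 5, 8, 11; 6 runs 7, 10, 13 — each is linear in n, where the shown terms are n = 2, 3, 4.
At n = 5 the blocks have lengths 12, 15, 14, 16.

444444444444333333333333333111111111111116666666666666666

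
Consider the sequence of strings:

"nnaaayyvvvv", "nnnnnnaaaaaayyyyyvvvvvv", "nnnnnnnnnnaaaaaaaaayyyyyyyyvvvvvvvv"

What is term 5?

Reading off run lengths: n runs 2, 6, 10; a runs 3, 6, 9; y runs 2, 5, 8; v runs 4, 6, 8 — each is linear in n (n = 1, 2, …).
For term 5, n = 5, so the run lengths are 18, 15, 14, 12.

nnnnnnnnnnnnnnnnnnaaaaaaaaaaaaaaayyyyyyyyyyyyyyvvvvvvvvvvvv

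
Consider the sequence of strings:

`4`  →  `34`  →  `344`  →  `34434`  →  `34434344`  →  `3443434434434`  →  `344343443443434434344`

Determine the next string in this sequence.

This is a Fibonacci-style word recurrence s(k) = s(k−1)·s(k−2): e.g. 34·4 = 344.
The next term joins 344343443443434434344 and 3443434434434.

3443434434434344343443443434434434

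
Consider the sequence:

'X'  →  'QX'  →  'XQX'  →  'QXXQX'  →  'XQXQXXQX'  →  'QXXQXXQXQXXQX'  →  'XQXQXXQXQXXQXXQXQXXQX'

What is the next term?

QXXQXXQXQXXQXXQXQXXQXQXXQXXQXQXXQX

Each term (from the third on) is the two preceding terms concatenated in order: term 3 = X·QX = XQX.
So term 8 is QXXQXXQXQXXQX·XQXQXXQXQXXQXXQXQXXQX.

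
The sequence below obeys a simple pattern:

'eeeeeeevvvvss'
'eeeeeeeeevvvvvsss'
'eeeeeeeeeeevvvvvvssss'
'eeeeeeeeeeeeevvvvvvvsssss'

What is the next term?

eeeeeeeeeeeeeeevvvvvvvvssssss

The n-th term is 2n+1 e's then n+1 v's then n-1 s's, where the shown terms are n = 3, 4, 5, 6.
At n = 7 the blocks have lengths 15, 8, 6.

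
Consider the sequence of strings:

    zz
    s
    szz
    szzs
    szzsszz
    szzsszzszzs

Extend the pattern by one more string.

szzsszzszzsszzsszz

Each term (from the third on) is the previous term followed by the one before it: term 3 = s·zz = szz.
The next term joins szzsszzszzs and szzsszz.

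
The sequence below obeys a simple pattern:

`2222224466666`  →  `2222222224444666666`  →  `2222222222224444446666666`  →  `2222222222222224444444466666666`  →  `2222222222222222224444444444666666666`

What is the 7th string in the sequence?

Reading off run lengths: 2 runs 6, 9, 12, 15, 18; 4 runs 2, 4, 6, 8, 10; 6 runs 5, 6, 7, 8, 9 — each is linear in n, where the shown terms are n = 2, 3, 4, 5, 6.
At n = 8 the blocks have lengths 24, 14, 11.

2222222222222222222222224444444444444466666666666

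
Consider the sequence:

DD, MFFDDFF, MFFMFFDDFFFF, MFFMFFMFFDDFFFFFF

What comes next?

MFFMFFMFFMFFDDFFFFFFFF

Each term wraps the previous one in MFF on the left and FF on the right.
So the next term is MFF·MFFMFFMFFDDFFFFFF·FF.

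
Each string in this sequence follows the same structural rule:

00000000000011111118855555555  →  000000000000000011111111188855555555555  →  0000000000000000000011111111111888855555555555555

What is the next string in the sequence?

00000000000000000000000011111111111118888855555555555555555

The n-th term is 4n 0's then 2n+1 1's then n-1 8's then 3n-1 5's, where the shown terms are n = 3, 4, 5.
At n = 6 the blocks have lengths 24, 13, 5, 17.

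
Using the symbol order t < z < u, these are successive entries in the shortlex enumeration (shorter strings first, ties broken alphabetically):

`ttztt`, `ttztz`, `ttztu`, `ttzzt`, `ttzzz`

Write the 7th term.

Stepping forward 2 times from ttzzz: ttzzz → ttzzu, then the target.

ttzut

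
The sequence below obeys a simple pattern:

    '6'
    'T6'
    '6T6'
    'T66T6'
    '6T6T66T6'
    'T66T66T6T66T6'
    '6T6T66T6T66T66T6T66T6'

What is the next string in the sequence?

T66T66T6T66T66T6T66T6T66T66T6T66T6

This is a Fibonacci-style word recurrence s(k) = s(k−2)·s(k−1): e.g. 6·T6 = 6T6.
So term 8 is T66T66T6T66T6·6T6T66T6T66T66T6T66T6.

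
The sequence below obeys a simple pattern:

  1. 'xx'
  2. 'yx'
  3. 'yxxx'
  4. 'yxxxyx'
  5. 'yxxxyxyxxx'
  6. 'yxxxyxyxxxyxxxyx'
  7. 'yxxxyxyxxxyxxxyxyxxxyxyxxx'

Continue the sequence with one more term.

yxxxyxyxxxyxxxyxyxxxyxyxxxyxxxyxyxxxyxxxyx

From term 3 onward, concatenate the last term with the second-to-last: yx·xx = yxxx, yxxx·yx = yxxxyx, …
Continuing: yxxxyxyxxxyxxxyxyxxxyxyxxx · yxxxyxyxxxyxxxyx gives term 8.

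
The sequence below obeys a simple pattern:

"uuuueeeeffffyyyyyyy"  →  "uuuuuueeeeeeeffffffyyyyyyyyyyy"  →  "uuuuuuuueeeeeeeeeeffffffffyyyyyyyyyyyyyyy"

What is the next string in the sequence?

uuuuuuuuuueeeeeeeeeeeeeffffffffffyyyyyyyyyyyyyyyyyyy

The n-th term is 2n+2 u's then 3n+1 e's then 2n+2 f's then 4n+3 y's (n = 1, 2, …).
Setting n = 4 gives 10, 13, 10, 19 characters in each block.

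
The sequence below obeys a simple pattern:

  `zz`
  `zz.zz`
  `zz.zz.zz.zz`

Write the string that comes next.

Every step duplicates the string with '.' between the halves.
One more doubling of zz.zz.zz.zz gives the answer.

zz.zz.zz.zz.zz.zz.zz.zz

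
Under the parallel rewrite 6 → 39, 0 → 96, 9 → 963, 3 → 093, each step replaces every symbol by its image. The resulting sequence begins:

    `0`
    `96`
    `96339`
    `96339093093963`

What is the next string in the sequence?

96339093093963969630939696309396339093

Replace each of the 14 characters of 96339093093963 in place — 963 39 093 093 963 96 963 093 96 963 093 963 39 093 — and concatenate.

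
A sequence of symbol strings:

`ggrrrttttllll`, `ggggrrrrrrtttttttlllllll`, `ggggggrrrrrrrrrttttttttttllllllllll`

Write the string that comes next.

ggggggggrrrrrrrrrrrrtttttttttttttlllllllllllll

Reading off run lengths: g runs 2, 4, 6; r runs 3, 6, 9; t runs 4, 7, 10; l runs 4, 7, 10 — each is linear in n (n = 1, 2, …).
Setting n = 4 gives 8, 12, 13, 13 characters in each block.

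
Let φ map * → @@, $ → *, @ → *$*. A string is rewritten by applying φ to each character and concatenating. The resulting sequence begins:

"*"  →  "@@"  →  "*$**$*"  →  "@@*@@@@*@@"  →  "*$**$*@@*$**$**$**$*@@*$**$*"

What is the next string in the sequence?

Rewriting the 28 symbols of *$**$*@@*$**$**$**$*@@*$**$* one by one yields @@ * @@ @@ * @@ *$* *$* @@ * @@ @@ * @@ @@ * @@ @@ * @@ *$* *$* @@ * @@ @@ * @@; concatenated:

@@*@@@@*@@*$**$*@@*@@@@*@@@@*@@@@*@@*$**$*@@*@@@@*@@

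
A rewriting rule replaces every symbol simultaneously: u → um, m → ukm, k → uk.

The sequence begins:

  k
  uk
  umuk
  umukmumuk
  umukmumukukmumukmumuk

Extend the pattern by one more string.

umukmumukukmumukmumukumukukmumukmumukukmumukmumuk

Applying the rule to each of the 21 symbols of umukmumukukmumukmumuk gives the pieces um ukm um uk ukm um ukm um uk um uk ukm um ukm um uk ukm um ukm um uk, which concatenate to the answer.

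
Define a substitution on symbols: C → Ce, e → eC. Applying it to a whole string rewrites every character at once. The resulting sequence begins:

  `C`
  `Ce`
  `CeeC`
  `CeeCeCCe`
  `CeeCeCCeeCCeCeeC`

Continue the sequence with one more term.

CeeCeCCeeCCeCeeCeCCeCeeCCeeCeCCe

φ(CeeCeCCeeCCeCeeC) expands symbol-by-symbol to Ce eC eC Ce eC Ce Ce eC eC Ce Ce eC Ce eC eC Ce; joining the 16 pieces gives the next term.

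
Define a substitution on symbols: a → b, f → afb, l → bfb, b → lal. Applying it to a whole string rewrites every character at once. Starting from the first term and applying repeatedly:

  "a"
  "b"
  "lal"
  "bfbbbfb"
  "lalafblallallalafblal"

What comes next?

bfbbbfbbafblalbfbbbfbbfbbbfbbfbbbfbbafblalbfbbbfb

φ(lalafblallallalafblal) expands symbol-by-symbol to bfb b bfb b afb lal bfb b bfb bfb b bfb bfb b bfb b afb lal bfb b bfb; joining the 21 pieces gives the next term.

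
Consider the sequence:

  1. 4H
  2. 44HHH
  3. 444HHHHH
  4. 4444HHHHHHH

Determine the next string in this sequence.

44444HHHHHHHHH

Each string has the form 4^{n} H^{2n-1} (n = 1, 2, …).
Setting n = 5 gives 5, 9 characters in each block.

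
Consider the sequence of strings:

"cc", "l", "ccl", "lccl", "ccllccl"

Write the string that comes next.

From term 3 onward, concatenate the second-to-last term with the last: cc·l = ccl, l·ccl = lccl, …
Continuing: lccl · ccllccl gives term 6.

lcclccllccl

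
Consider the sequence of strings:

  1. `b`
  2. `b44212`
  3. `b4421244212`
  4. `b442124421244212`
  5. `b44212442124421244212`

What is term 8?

b44212442124421244212442124421244212

Every step adds 44212 to the end: s(k+1) = s(k)·44212.
From b44212442124421244212, 3 further steps: b44212442124421244212 → b4421244212442124421244212 → b442124421244212442124421244212 → (answer).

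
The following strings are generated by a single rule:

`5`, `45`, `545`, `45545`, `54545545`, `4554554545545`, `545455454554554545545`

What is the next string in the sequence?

This is a Fibonacci-style word recurrence s(k) = s(k−2)·s(k−1): e.g. 5·45 = 545.
Continuing: 4554554545545 · 545455454554554545545 gives term 8.

4554554545545545455454554554545545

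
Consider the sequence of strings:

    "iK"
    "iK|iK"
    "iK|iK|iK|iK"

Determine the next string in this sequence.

Each string is two copies of the previous one joined by '|'.
One more doubling of iK|iK|iK|iK gives the answer.

iK|iK|iK|iK|iK|iK|iK|iK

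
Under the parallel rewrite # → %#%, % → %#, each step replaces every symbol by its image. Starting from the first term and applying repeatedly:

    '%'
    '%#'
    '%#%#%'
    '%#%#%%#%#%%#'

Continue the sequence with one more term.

Rewriting each symbol of %#%#%%#%#%%#: %→%#, #→%#%, %→%#, #→%#%, %→%#, %→%#, #→%#%, %→%#, #→%#%, %→%#, %→%#, #→%#%, which concatenates to %# %#% %# %#% %# %# %#% %# %#% %# %# %#%.

%#%#%%#%#%%#%#%#%%#%#%%#%#%#%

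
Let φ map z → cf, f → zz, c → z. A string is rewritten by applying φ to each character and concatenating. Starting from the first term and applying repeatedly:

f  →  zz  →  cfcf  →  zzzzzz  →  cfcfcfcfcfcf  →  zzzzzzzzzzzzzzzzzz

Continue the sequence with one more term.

φ(zzzzzzzzzzzzzzzzzz) expands symbol-by-symbol to cf cf cf cf cf cf cf cf cf cf cf cf cf cf cf cf cf cf; joining the 18 pieces gives the next term.

cfcfcfcfcfcfcfcfcfcfcfcfcfcfcfcfcfcf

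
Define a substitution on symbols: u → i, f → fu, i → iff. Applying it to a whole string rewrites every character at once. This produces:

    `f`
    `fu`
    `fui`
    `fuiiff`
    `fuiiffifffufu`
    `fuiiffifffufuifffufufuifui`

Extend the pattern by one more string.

Replace each of the 26 characters of fuiiffifffufuifffufufuifui in place — fu i iff iff fu fu iff fu fu fu i fu i iff fu fu fu i fu i fu i iff fu i iff — and concatenate.

fuiiffifffufuifffufufuifuiifffufufuifuifuiifffuiiff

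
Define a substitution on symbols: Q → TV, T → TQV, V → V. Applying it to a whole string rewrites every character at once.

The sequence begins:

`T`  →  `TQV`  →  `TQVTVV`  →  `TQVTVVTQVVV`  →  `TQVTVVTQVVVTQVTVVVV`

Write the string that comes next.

Rewriting the 19 symbols of TQVTVVTQVVVTQVTVVVV one by one yields TQV TV V TQV V V TQV TV V V V TQV TV V TQV V V V V; concatenated:

TQVTVVTQVVVTQVTVVVVTQVTVVTQVVVVV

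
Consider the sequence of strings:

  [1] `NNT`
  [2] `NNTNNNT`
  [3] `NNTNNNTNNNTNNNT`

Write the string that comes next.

s(k+1) = s(k)·N·s(k) — each term doubles the last with 'N' between the halves.
So the next term is two copies of NNTNNNTNNNTNNNT with 'N' between the halves.

NNTNNNTNNNTNNNTNNNTNNNTNNNTNNNT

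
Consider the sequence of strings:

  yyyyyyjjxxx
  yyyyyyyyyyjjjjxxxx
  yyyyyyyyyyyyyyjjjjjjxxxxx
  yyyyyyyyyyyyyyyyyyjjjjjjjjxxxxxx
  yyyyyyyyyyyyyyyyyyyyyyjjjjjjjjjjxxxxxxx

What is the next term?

The n-th term is 4n+2 y's then 2n j's then n+2 x's (n = 1, 2, …).
At n = 6 the blocks have lengths 26, 12, 8.

yyyyyyyyyyyyyyyyyyyyyyyyyyjjjjjjjjjjjjxxxxxxxx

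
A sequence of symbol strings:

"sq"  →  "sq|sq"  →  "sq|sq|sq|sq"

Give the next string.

Every step duplicates the string with '|' between the halves.
Doubling sq|sq|sq|sq with '|' between the halves:

sq|sq|sq|sq|sq|sq|sq|sq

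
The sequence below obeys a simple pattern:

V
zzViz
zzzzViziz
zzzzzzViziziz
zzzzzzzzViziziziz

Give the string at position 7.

Every step adds zz to the front and iz to the end of the previous string.
From zzzzzzzzViziziziz, 2 further steps: zzzzzzzzViziziziz → zzzzzzzzzzViziziziziz → (answer).

zzzzzzzzzzzzViziziziziziz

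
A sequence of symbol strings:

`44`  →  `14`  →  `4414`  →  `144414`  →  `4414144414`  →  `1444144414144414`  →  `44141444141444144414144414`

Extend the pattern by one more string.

144414441414441444141444141444144414144414

This is a Fibonacci-style word recurrence s(k) = s(k−2)·s(k−1): e.g. 44·14 = 4414.
The next term joins 1444144414144414 and 44141444141444144414144414.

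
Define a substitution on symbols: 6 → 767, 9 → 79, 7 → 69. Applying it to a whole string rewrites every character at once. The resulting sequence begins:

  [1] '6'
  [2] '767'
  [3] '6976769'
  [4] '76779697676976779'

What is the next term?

697676969797677969767697677969767696979

Replace each of the 17 characters of 76779697676976779 in place — 69 767 69 69 79 767 79 69 767 69 767 79 69 767 69 69 79 — and concatenate.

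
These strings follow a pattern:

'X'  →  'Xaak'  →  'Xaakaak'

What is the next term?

Xaakaakaak

The strings grow by a fixed suffix aak each time.
So the next term is Xaakaak·aak.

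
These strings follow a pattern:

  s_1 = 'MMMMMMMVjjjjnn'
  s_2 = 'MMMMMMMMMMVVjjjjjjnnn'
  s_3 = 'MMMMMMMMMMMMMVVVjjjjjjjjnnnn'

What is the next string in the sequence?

Term n consists of 3n+1 M's, followed by n-1 V's, followed by 2n j's, followed by n n's, where the shown terms are n = 2, 3, 4.
Setting n = 5 gives 16, 4, 10, 5 characters in each block.

MMMMMMMMMMMMMMMMVVVVjjjjjjjjjjnnnnn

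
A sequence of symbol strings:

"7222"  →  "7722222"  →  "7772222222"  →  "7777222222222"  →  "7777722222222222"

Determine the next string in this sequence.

7777772222222222222

Reading off run lengths: 7 runs 1, 2, 3, 4, 5; 2 runs 3, 5, 7, 9, 11 — each is linear in n (n = 1, 2, …).
At n = 6 the blocks have lengths 6, 13.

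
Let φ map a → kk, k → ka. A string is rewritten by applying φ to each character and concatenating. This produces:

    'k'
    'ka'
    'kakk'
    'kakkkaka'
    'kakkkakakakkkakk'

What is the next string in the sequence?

kakkkakakakkkakkkakkkakakakkkaka

Replace each of the 16 characters of kakkkakakakkkakk in place — ka kk ka ka ka kk ka kk ka kk ka ka ka kk ka ka — and concatenate.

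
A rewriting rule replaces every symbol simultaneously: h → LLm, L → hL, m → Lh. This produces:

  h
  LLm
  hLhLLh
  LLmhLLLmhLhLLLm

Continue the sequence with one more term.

Applying the rule to each of the 15 symbols of LLmhLLLmhLhLLLm gives the pieces hL hL Lh LLm hL hL hL Lh LLm hL LLm hL hL hL Lh, which concatenate to the answer.

hLhLLhLLmhLhLhLLhLLmhLLLmhLhLhLLh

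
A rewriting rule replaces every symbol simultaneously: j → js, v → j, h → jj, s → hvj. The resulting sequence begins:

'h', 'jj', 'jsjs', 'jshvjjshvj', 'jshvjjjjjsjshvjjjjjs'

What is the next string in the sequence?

Rewriting the 20 symbols of jshvjjjjjsjshvjjjjjs one by one yields js hvj jj j js js js js js hvj js hvj jj j js js js js js hvj; concatenated:

jshvjjjjjsjsjsjsjshvjjshvjjjjjsjsjsjsjshvj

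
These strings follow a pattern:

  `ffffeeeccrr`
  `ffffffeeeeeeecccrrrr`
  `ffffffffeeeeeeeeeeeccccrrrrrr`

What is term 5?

Term n consists of 2n+2 f's, followed by 4n-1 e's, followed by n+1 c's, followed by 2n r's (n = 1, 2, …).
At n = 5 the blocks have lengths 12, 19, 6, 10.

ffffffffffffeeeeeeeeeeeeeeeeeeeccccccrrrrrrrrrr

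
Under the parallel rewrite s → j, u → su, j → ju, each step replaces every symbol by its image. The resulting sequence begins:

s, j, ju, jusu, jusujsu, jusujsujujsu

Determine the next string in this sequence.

jusujsujujsujusujujsu

Expanding jusujsujujsu: j→ju, u→su, s→j, u→su, j→ju, s→j, u→su, j→ju, u→su, j→ju, s→j, u→su. Concatenated: ju su j su ju j su ju su ju j su.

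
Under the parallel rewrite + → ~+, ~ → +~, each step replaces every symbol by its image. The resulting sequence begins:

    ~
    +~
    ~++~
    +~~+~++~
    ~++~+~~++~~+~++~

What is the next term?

Rewriting the 16 symbols of ~++~+~~++~~+~++~ one by one yields +~ ~+ ~+ +~ ~+ +~ +~ ~+ ~+ +~ +~ ~+ +~ ~+ ~+ +~; concatenated:

+~~+~++~~++~+~~+~++~+~~++~~+~++~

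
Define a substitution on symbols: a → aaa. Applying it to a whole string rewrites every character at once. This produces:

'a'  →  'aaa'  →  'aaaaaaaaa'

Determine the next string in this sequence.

aaaaaaaaaaaaaaaaaaaaaaaaaaa

Apply φ to aaaaaaaaa symbol by symbol: a→aaa, a→aaa, a→aaa, a→aaa, a→aaa, a→aaa, a→aaa, a→aaa, a→aaa; joined: aaa aaa aaa aaa aaa aaa aaa aaa aaa.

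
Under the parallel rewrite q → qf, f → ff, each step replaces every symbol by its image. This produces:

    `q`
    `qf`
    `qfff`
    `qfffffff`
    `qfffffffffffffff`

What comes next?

Rewriting the 16 symbols of qfffffffffffffff one by one yields qf ff ff ff ff ff ff ff ff ff ff ff ff ff ff ff; concatenated:

qfffffffffffffffffffffffffffffff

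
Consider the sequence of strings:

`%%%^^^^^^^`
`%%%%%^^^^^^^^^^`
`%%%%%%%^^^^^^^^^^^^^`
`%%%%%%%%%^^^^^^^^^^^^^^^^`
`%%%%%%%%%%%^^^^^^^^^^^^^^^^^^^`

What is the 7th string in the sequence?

%%%%%%%%%%%%%%%^^^^^^^^^^^^^^^^^^^^^^^^^

Reading off run lengths: % runs 3, 5, 7, 9, 11; ^ runs 7, 10, 13, 16, 19 — each is linear in n, where the shown terms are n = 2, 3, 4, 5, 6.
At n = 8 the blocks have lengths 15, 25.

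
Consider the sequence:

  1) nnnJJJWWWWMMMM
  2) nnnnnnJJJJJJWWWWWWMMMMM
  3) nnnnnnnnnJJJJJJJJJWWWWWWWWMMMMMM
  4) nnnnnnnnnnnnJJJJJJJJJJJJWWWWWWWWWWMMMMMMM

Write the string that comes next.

nnnnnnnnnnnnnnnJJJJJJJJJJJJJJJWWWWWWWWWWWWMMMMMMMM

Term n consists of 3n n's, followed by 3n J's, followed by 2n+2 W's, followed by n+3 M's (n = 1, 2, …).
Setting n = 5 gives 15, 15, 12, 8 characters in each block.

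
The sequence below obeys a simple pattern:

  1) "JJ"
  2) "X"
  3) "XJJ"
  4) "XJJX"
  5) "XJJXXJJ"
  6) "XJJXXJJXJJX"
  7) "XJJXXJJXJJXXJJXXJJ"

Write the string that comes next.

Each term (from the third on) is the previous term followed by the one before it: term 3 = X·JJ = XJJ.
The next term joins XJJXXJJXJJXXJJXXJJ and XJJXXJJXJJX.

XJJXXJJXJJXXJJXXJJXJJXXJJXJJX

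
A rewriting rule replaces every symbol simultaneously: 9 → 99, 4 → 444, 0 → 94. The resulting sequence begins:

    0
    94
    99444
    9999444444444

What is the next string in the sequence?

99999999444444444444444444444444444

Applying the rule to each of the 13 symbols of 9999444444444 gives the pieces 99 99 99 99 444 444 444 444 444 444 444 444 444, which concatenate to the answer.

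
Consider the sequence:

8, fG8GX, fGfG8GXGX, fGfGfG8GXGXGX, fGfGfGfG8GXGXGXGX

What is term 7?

s(k+1) = fG·s(k)·GX, so each term gains fG as a prefix and GX as a suffix.
From fGfGfGfG8GXGXGXGX, 2 further steps: fGfGfGfG8GXGXGXGX → fGfGfGfGfG8GXGXGXGXGX → (answer).

fGfGfGfGfGfG8GXGXGXGXGXGX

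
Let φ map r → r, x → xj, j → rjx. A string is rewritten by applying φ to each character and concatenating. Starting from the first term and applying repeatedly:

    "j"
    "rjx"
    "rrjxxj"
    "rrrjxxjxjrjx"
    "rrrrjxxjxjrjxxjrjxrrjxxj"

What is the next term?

Applying the rule to each of the 24 symbols of rrrrjxxjxjrjxxjrjxrrjxxj gives the pieces r r r r rjx xj xj rjx xj rjx r rjx xj xj rjx r rjx xj r r rjx xj xj rjx, which concatenate to the answer.

rrrrrjxxjxjrjxxjrjxrrjxxjxjrjxrrjxxjrrrjxxjxjrjx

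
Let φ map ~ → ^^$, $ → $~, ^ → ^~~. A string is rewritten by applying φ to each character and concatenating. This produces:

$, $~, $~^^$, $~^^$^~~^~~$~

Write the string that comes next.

Rewriting the 13 symbols of $~^^$^~~^~~$~ one by one yields $~ ^^$ ^~~ ^~~ $~ ^~~ ^^$ ^^$ ^~~ ^^$ ^^$ $~ ^^$; concatenated:

$~^^$^~~^~~$~^~~^^$^^$^~~^^$^^$$~^^$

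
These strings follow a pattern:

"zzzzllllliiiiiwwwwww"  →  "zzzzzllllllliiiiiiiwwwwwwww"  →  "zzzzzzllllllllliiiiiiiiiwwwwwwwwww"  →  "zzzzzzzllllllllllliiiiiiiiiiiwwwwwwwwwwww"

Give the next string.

Reading off run lengths: z runs 4, 5, 6, 7; l runs 5, 7, 9, 11; i runs 5, 7, 9, 11; w runs 6, 8, 10, 12 — each is linear in n, where the shown terms are n = 2, 3, 4, 5.
Setting n = 6 gives 8, 13, 13, 14 characters in each block.

zzzzzzzzllllllllllllliiiiiiiiiiiiiwwwwwwwwwwwwww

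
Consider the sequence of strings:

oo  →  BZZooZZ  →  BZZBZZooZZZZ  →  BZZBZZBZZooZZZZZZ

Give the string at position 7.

BZZBZZBZZBZZBZZBZZooZZZZZZZZZZZZ

Each term wraps the previous one in BZZ on the left and ZZ on the right.
From BZZBZZBZZooZZZZZZ, 3 further steps: BZZBZZBZZooZZZZZZ → BZZBZZBZZBZZooZZZZZZZZ → BZZBZZBZZBZZBZZooZZZZZZZZZZ → (answer).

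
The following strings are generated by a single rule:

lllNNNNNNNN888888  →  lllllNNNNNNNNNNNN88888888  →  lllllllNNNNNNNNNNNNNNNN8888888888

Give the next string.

Each string has the form l^{2n-1} N^{4n} 8^{2n+2}, where the shown terms are n = 2, 3, 4.
At n = 5 the blocks have lengths 9, 20, 12.

lllllllllNNNNNNNNNNNNNNNNNNNN888888888888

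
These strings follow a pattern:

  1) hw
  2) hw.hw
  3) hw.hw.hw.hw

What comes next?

Every step duplicates the string with '.' between the halves.
Doubling hw.hw.hw.hw with '.' between the halves:

hw.hw.hw.hw.hw.hw.hw.hw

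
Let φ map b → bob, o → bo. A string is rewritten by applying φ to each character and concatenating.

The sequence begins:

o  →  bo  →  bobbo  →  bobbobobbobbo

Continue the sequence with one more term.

Applying the rule to each of the 13 symbols of bobbobobbobbo gives the pieces bob bo bob bob bo bob bo bob bob bo bob bob bo, which concatenate to the answer.

bobbobobbobbobobbobobbobbobobbobbo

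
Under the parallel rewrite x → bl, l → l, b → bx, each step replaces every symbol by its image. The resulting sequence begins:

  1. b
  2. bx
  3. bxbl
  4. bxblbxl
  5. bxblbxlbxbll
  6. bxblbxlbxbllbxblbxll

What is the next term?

Applying the rule to each of the 20 symbols of bxblbxlbxbllbxblbxll gives the pieces bx bl bx l bx bl l bx bl bx l l bx bl bx l bx bl l l, which concatenate to the answer.

bxblbxlbxbllbxblbxllbxblbxlbxblll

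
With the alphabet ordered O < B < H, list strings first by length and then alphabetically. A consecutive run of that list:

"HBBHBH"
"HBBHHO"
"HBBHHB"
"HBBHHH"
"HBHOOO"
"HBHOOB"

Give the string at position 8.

Stepping forward 2 times from HBHOOB: HBHOOB → HBHOOH, then the target.

HBHOBO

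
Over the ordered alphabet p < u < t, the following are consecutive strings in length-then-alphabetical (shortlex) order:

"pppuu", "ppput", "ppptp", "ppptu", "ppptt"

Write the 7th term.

ppupu

Advancing 2 positions from ppptt through ppptt → ppupp reaches term 7.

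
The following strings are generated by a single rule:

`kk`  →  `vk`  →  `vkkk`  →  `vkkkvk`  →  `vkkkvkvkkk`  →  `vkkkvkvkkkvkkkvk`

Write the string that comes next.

vkkkvkvkkkvkkkvkvkkkvkvkkk

From term 3 onward, concatenate the last term with the second-to-last: vk·kk = vkkk, vkkk·vk = vkkkvk, …
Continuing: vkkkvkvkkkvkkkvk · vkkkvkvkkk gives term 7.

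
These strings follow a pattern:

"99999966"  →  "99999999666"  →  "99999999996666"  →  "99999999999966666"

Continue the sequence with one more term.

99999999999999666666

Term n consists of 2n 9's, followed by n-1 6's, where the shown terms are n = 3, 4, 5, 6.
For the next term, n = 7, so the run lengths are 14, 6.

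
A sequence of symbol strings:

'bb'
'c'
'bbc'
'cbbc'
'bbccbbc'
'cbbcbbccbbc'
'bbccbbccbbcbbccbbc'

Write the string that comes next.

cbbcbbccbbcbbccbbccbbcbbccbbc

This is a Fibonacci-style word recurrence s(k) = s(k−2)·s(k−1): e.g. bb·c = bbc.
So term 8 is cbbcbbccbbc·bbccbbccbbcbbccbbc.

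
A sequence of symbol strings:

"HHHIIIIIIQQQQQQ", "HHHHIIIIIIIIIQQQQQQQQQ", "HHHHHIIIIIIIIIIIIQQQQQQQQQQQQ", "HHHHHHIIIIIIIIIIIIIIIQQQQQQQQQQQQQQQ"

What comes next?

The n-th term is n+1 H's then 3n I's then 3n Q's, where the shown terms are n = 2, 3, 4, 5.
Setting n = 6 gives 7, 18, 18 characters in each block.

HHHHHHHIIIIIIIIIIIIIIIIIIQQQQQQQQQQQQQQQQQQ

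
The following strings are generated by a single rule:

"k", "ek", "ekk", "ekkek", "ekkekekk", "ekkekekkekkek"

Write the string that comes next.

ekkekekkekkekekkekekk

From term 3 onward, concatenate the last term with the second-to-last: ek·k = ekk, ekk·ek = ekkek, …
The next term joins ekkekekkekkek and ekkekekk.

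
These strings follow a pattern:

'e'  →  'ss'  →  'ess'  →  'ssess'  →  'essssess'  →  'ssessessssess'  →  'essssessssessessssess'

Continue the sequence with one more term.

From term 3 onward, concatenate the second-to-last term with the last: e·ss = ess, ss·ess = ssess, …
So term 8 is ssessessssess·essssessssessessssess.

ssessessssessessssessssessessssess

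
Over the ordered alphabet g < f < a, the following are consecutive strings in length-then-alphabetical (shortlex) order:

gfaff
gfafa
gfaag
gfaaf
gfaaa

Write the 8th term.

gagga

Continuing the enumeration 3 steps past gfaaa: gfaaa → gaggg → gaggf → (answer).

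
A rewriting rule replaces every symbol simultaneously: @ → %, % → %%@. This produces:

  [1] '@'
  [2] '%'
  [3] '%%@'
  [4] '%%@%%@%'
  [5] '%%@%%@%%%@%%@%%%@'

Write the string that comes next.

Replace each of the 17 characters of %%@%%@%%%@%%@%%%@ in place — %%@ %%@ % %%@ %%@ % %%@ %%@ %%@ % %%@ %%@ % %%@ %%@ %%@ % — and concatenate.

%%@%%@%%%@%%@%%%@%%@%%@%%%@%%@%%%@%%@%%@%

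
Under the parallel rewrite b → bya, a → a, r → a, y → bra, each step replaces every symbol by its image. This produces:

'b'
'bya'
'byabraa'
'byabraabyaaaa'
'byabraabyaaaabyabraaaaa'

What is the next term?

byabraabyaaaabyabraaaaabyabraabyaaaaaaa

Replace each of the 23 characters of byabraabyaaaabyabraaaaa in place — bya bra a bya a a a bya bra a a a a bya bra a bya a a a a a a — and concatenate.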